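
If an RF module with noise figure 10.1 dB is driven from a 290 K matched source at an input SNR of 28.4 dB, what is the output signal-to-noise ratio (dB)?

18.3 dB

By definition F = SNR_in/SNR_out, so in dB: SNR_out = SNR_in − NF
SNR_out = 28.4 − 10.1 = 18.3 dB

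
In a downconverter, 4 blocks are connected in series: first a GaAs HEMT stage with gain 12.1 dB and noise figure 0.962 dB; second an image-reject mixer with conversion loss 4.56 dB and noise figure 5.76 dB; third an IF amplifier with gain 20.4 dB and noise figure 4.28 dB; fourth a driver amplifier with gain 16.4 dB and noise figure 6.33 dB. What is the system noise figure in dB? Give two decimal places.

Convert to linear (a loss of L dB is a gain of −L dB): F_i = 10^(NF_i/10), G_i = 10^(G_i,dB/10)
  Stage 1: F_1 = 10^(0.962/10) = 1.248, G_1 = 10^(12.1/10) = 16.22
  Stage 2: F_2 = 10^(5.76/10) = 3.767, G_2 = 10^(−4.56/10) = 0.3499
  Stage 3: F_3 = 10^(4.28/10) = 2.679, G_3 = 10^(20.4/10) = 109.6
  Stage 4: F_4 = 10^(6.33/10) = 4.295, G_4 = 10^(16.4/10) = 43.65
Friis cascade:
  F = 1.248 + (3.767 − 1)/16.22 + (2.679 − 1)/5.675 + (4.295 − 1)/622.3 = 1.720
NF = 10 log₁₀(1.720) = 2.35 dB

2.35 dB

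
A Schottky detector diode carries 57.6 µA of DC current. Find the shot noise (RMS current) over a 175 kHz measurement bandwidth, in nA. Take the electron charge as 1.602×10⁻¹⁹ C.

1.80 nA

I_n = √(2qI·B)
2qI·B = 2 × 1.602×10⁻¹⁹ × 5.76×10⁻⁵ × 1.75×10⁵ = 3.23×10⁻¹⁸ A²
I_n = √(3.23×10⁻¹⁸) = 1.80×10⁻⁹ A = 1.80 nA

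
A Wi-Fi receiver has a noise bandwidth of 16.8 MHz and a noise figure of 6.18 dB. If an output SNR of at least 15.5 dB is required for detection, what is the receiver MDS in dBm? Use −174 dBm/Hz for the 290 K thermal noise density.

−80.1 dBm

Sensitivity = −174 + 10 log₁₀(B) + NF + SNR_min
= −174 + 72.25 + 6.18 + 15.5
= −80.07 dBm → −80.1 dBm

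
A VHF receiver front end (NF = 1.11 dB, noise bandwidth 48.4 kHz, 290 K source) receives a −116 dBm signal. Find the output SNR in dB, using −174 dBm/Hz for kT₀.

Noise floor: N = −174 + 10 log₁₀(B) + NF
10 log₁₀(4.84×10⁴) = 46.85 dB
N = −174 + 46.85 + 1.11 = −126.04 dBm
SNR = P_sig − N = −116 − (−126.04) = 10.04 dB → 10.0 dB

10.0 dB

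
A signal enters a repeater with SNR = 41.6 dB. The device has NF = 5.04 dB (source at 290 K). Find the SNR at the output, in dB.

36.56 dB

By definition F = SNR_in/SNR_out, so in dB: SNR_out = SNR_in − NF
SNR_out = 41.6 − 5.04 = 36.56 dB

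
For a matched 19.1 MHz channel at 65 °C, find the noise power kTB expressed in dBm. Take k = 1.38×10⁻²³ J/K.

T = 65 °C + 273.15 = 338.15 K
P_n = kTB = 1.38×10⁻²³ × 338.15 × 1.91×10⁷ = 8.91×10⁻¹⁴ W
In dBm: 10 log₁₀(8.91×10⁻¹⁴ / 10⁻³) = −100.5 dBm

−100.5 dBm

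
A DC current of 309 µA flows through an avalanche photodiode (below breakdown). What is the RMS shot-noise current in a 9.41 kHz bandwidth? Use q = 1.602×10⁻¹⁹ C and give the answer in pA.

965 pA

I_n = √(2qI·B)
2qI·B = 2 × 1.602×10⁻¹⁹ × 3.09×10⁻⁴ × 9.41×10³ = 9.32×10⁻¹⁹ A²
I_n = √(9.32×10⁻¹⁹) = 9.65×10⁻¹⁰ A = 965 pA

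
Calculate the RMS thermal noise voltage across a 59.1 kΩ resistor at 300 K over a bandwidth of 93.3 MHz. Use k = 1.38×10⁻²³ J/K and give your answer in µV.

302 µV

V_n = √(4kTRB)
4kTRB = 4 × 1.38×10⁻²³ × 300 × 5.91×10⁴ × 9.33×10⁷ = 9.13×10⁻⁸ V²
V_n = √(9.13×10⁻⁸) = 3.02×10⁻⁴ V = 302 µV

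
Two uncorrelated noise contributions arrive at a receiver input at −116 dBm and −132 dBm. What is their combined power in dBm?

−115.9 dBm

Convert to linear, add, convert back:
P₁ = 2.51×10⁻¹⁵ W, P₂ = 6.31×10⁻¹⁷ W
P_tot = 2.57×10⁻¹⁵ W → 10 log₁₀(P_tot / 10⁻³) = −115.9 dBm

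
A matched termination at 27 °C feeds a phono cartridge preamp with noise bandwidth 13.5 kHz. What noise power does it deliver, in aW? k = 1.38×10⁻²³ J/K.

T = 27 °C + 273.15 = 300.15 K
P_n = kTB = 1.38×10⁻²³ × 300.15 × 1.35×10⁴ = 5.59×10⁻¹⁷ W = 55.9 aW

55.9 aW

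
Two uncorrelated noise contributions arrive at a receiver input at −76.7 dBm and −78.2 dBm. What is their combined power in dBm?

Convert to linear, add, convert back:
P₁ = 2.14×10⁻¹¹ W, P₂ = 1.51×10⁻¹¹ W
P_tot = 3.65×10⁻¹¹ W → 10 log₁₀(P_tot / 10⁻³) = −74.4 dBm

−74.4 dBm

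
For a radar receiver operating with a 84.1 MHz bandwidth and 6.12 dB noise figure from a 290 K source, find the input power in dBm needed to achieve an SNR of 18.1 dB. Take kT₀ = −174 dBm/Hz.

Sensitivity = −174 + 10 log₁₀(B) + NF + SNR_min
= −174 + 79.25 + 6.12 + 18.1
= −70.53 dBm → −70.5 dBm

−70.5 dBm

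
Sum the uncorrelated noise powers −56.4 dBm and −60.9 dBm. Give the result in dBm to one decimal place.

Convert to linear, add, convert back:
P₁ = 2.29×10⁻⁹ W, P₂ = 8.13×10⁻¹⁰ W
P_tot = 3.10×10⁻⁹ W → 10 log₁₀(P_tot / 10⁻³) = −55.1 dBm

−55.1 dBm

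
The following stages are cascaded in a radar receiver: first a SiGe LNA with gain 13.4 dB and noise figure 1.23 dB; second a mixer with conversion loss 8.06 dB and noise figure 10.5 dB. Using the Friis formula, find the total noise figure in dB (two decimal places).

Convert to linear (a loss of L dB is a gain of −L dB): F_i = 10^(NF_i/10), G_i = 10^(G_i,dB/10)
  Stage 1: F_1 = 10^(1.23/10) = 1.327, G_1 = 10^(13.4/10) = 21.88
  Stage 2: F_2 = 10^(10.5/10) = 11.22, G_2 = 10^(−8.06/10) = 0.1563
Friis cascade:
  F = 1.327 + (11.22 − 1)/21.88 = 1.795
NF = 10 log₁₀(1.795) = 2.54 dB

2.54 dB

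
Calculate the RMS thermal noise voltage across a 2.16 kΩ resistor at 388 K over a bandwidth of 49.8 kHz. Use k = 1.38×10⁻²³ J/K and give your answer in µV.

V_n = √(4kTRB)
4kTRB = 4 × 1.38×10⁻²³ × 388 × 2.16×10³ × 4.98×10⁴ = 2.30×10⁻¹² V²
V_n = √(2.30×10⁻¹²) = 1.52×10⁻⁶ V = 1.52 µV

1.52 µV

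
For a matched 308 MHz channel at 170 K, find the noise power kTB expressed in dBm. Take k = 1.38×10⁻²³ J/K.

−91.4 dBm

P_n = kTB = 1.38×10⁻²³ × 170 × 3.08×10⁸ = 7.23×10⁻¹³ W
In dBm: 10 log₁₀(7.23×10⁻¹³ / 10⁻³) = −91.4 dBm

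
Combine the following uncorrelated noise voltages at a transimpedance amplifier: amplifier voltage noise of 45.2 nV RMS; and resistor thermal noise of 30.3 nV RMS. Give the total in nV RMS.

54.4 nV

Uncorrelated sources add in power (mean-square): V_tot = √(ΣV_i²)
V_tot = √[(4.52×10⁻⁸)² + (3.03×10⁻⁸)²] = 5.44×10⁻⁸ V = 54.4 nV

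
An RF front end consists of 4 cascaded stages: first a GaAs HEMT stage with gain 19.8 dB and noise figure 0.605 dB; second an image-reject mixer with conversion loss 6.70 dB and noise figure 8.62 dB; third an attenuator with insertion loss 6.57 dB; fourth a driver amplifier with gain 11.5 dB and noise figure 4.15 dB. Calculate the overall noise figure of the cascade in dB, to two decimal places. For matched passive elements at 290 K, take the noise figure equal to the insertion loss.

2.42 dB

Convert to linear (a loss of L dB is a gain of −L dB): F_i = 10^(NF_i/10), G_i = 10^(G_i,dB/10)
  Stage 1: F_1 = 10^(0.605/10) = 1.149, G_1 = 10^(19.8/10) = 95.50
  Stage 2: F_2 = 10^(8.62/10) = 7.278, G_2 = 10^(−6.70/10) = 0.2138
  Stage 3: F_3 = 10^(6.57/10) = 4.539, G_3 = 10^(−6.57/10) = 0.2203
  Stage 4: F_4 = 10^(4.15/10) = 2.600, G_4 = 10^(11.5/10) = 14.13
Friis cascade:
  F = 1.149 + (7.278 − 1)/95.50 + (4.539 − 1)/20.42 + (2.600 − 1)/4.498 = 1.744
NF = 10 log₁₀(1.744) = 2.42 dB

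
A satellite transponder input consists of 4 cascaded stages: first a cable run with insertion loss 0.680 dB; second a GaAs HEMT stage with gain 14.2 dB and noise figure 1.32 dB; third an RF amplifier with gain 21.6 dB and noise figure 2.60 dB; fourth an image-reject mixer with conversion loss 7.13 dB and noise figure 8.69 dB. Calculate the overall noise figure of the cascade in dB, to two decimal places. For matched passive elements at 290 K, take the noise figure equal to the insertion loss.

Convert to linear (a loss of L dB is a gain of −L dB): F_i = 10^(NF_i/10), G_i = 10^(G_i,dB/10)
  Stage 1: F_1 = 10^(0.680/10) = 1.169, G_1 = 10^(−0.680/10) = 0.8551
  Stage 2: F_2 = 10^(1.32/10) = 1.355, G_2 = 10^(14.2/10) = 26.30
  Stage 3: F_3 = 10^(2.60/10) = 1.820, G_3 = 10^(21.6/10) = 144.5
  Stage 4: F_4 = 10^(8.69/10) = 7.396, G_4 = 10^(−7.13/10) = 0.1936
Friis cascade:
  F = 1.169 + (1.355 − 1)/0.8551 + (1.820 − 1)/22.49 + (7.396 − 1)/3251 = 1.623
NF = 10 log₁₀(1.623) = 2.10 dB

2.10 dB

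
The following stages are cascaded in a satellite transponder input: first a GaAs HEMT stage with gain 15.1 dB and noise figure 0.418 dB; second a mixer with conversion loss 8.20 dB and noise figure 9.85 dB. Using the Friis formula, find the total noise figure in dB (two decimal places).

1.36 dB

Convert to linear (a loss of L dB is a gain of −L dB): F_i = 10^(NF_i/10), G_i = 10^(G_i,dB/10)
  Stage 1: F_1 = 10^(0.418/10) = 1.101, G_1 = 10^(15.1/10) = 32.36
  Stage 2: F_2 = 10^(9.85/10) = 9.661, G_2 = 10^(−8.20/10) = 0.1514
Friis cascade:
  F = 1.101 + (9.661 − 1)/32.36 = 1.369
NF = 10 log₁₀(1.369) = 1.36 dB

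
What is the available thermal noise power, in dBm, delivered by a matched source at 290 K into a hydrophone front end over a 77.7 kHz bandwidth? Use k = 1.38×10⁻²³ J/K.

−125.1 dBm

P_n = kTB = 1.38×10⁻²³ × 290 × 7.77×10⁴ = 3.11×10⁻¹⁶ W
In dBm: 10 log₁₀(3.11×10⁻¹⁶ / 10⁻³) = −125.1 dBm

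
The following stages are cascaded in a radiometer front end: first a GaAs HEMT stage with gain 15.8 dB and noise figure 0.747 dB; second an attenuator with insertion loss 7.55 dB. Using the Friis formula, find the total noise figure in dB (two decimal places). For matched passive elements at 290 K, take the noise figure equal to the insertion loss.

Convert to linear (a loss of L dB is a gain of −L dB): F_i = 10^(NF_i/10), G_i = 10^(G_i,dB/10)
  Stage 1: F_1 = 10^(0.747/10) = 1.188, G_1 = 10^(15.8/10) = 38.02
  Stage 2: F_2 = 10^(7.55/10) = 5.689, G_2 = 10^(−7.55/10) = 0.1758
Friis cascade:
  F = 1.188 + (5.689 − 1)/38.02 = 1.311
NF = 10 log₁₀(1.311) = 1.18 dB

1.18 dB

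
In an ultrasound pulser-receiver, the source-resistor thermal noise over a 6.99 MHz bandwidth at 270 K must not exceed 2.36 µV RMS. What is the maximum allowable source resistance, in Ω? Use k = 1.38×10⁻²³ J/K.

53.5 Ω

Johnson–Nyquist: V_n = √(4kTRB) ⇒ R = V_n² / (4kTB)
4kTB = 4 × 1.38×10⁻²³ × 270 × 6.99×10⁶ = 1.04×10⁻¹³
R = (2.36×10⁻⁶)² / 1.04×10⁻¹³ = 5.35×10¹ Ω = 53.5 Ω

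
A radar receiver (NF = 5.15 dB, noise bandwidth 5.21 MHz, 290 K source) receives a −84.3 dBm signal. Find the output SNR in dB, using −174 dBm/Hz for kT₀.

17.4 dB

Noise floor: N = −174 + 10 log₁₀(B) + NF
10 log₁₀(5.21×10⁶) = 67.17 dB
N = −174 + 67.17 + 5.15 = −101.68 dBm
SNR = P_sig − N = −84.3 − (−101.68) = 17.38 dB → 17.4 dB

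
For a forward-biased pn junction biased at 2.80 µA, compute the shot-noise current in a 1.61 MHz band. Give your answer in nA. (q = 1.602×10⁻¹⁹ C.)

1.20 nA

I_n = √(2qI·B)
2qI·B = 2 × 1.602×10⁻¹⁹ × 2.80×10⁻⁶ × 1.61×10⁶ = 1.44×10⁻¹⁸ A²
I_n = √(1.44×10⁻¹⁸) = 1.20×10⁻⁹ A = 1.20 nA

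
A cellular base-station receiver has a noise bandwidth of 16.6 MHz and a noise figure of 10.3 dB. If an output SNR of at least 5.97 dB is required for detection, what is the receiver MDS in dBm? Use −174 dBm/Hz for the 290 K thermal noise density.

Sensitivity = −174 + 10 log₁₀(B) + NF + SNR_min
= −174 + 72.2 + 10.3 + 5.97
= −85.53 dBm → −85.5 dBm

−85.5 dBm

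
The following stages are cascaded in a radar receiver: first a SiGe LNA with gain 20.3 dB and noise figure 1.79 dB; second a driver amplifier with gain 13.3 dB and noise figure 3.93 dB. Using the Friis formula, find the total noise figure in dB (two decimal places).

Convert to linear (a loss of L dB is a gain of −L dB): F_i = 10^(NF_i/10), G_i = 10^(G_i,dB/10)
  Stage 1: F_1 = 10^(1.79/10) = 1.510, G_1 = 10^(20.3/10) = 107.2
  Stage 2: F_2 = 10^(3.93/10) = 2.472, G_2 = 10^(13.3/10) = 21.38
Friis cascade:
  F = 1.510 + (2.472 − 1)/107.2 = 1.524
NF = 10 log₁₀(1.524) = 1.83 dB

1.83 dB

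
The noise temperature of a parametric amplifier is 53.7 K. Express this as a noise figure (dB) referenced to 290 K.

0.738 dB

F = 1 + T_e/T₀ = 1 + 53.7/290 = 1.18517
NF = 10 log₁₀(1.18517) = 0.738 dB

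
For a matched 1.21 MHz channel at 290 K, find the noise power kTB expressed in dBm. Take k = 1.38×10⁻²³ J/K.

−113.1 dBm

P_n = kTB = 1.38×10⁻²³ × 290 × 1.21×10⁶ = 4.84×10⁻¹⁵ W
In dBm: 10 log₁₀(4.84×10⁻¹⁵ / 10⁻³) = −113.1 dBm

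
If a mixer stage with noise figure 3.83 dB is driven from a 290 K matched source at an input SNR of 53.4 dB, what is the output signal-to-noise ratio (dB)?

49.57 dB

By definition F = SNR_in/SNR_out, so in dB: SNR_out = SNR_in − NF
SNR_out = 53.4 − 3.83 = 49.57 dB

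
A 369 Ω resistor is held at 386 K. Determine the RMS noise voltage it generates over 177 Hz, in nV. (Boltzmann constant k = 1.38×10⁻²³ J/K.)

V_n = √(4kTRB)
4kTRB = 4 × 1.38×10⁻²³ × 386 × 3.69×10² × 1.77×10² = 1.39×10⁻¹⁵ V²
V_n = √(1.39×10⁻¹⁵) = 3.73×10⁻⁸ V = 37.3 nV

37.3 nV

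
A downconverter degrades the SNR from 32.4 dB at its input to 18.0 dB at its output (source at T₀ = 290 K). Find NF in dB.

NF (dB) = SNR_in(dB) − SNR_out(dB) when the source is at T₀
NF = 32.4 − 18.0 = 14.4 dB

14.4 dB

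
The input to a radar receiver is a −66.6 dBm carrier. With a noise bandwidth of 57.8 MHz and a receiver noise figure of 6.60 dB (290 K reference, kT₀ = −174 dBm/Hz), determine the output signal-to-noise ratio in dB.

23.2 dB

Noise floor: N = −174 + 10 log₁₀(B) + NF
10 log₁₀(5.78×10⁷) = 77.62 dB
N = −174 + 77.62 + 6.60 = −89.78 dBm
SNR = P_sig − N = −66.6 − (−89.78) = 23.18 dB → 23.2 dB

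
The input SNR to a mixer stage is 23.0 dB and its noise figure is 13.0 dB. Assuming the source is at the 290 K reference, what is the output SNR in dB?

10.0 dB

By definition F = SNR_in/SNR_out, so in dB: SNR_out = SNR_in − NF
SNR_out = 23.0 − 13.0 = 10.0 dB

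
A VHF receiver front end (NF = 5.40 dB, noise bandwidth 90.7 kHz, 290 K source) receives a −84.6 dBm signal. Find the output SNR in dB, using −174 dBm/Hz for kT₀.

Noise floor: N = −174 + 10 log₁₀(B) + NF
10 log₁₀(9.07×10⁴) = 49.58 dB
N = −174 + 49.58 + 5.40 = −119.02 dBm
SNR = P_sig − N = −84.6 − (−119.02) = 34.42 dB → 34.4 dB

34.4 dB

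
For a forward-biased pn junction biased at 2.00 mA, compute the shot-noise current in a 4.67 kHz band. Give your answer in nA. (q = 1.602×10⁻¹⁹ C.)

I_n = √(2qI·B)
2qI·B = 2 × 1.602×10⁻¹⁹ × 2.00×10⁻³ × 4.67×10³ = 2.99×10⁻¹⁸ A²
I_n = √(2.99×10⁻¹⁸) = 1.73×10⁻⁹ A = 1.73 nA

1.73 nA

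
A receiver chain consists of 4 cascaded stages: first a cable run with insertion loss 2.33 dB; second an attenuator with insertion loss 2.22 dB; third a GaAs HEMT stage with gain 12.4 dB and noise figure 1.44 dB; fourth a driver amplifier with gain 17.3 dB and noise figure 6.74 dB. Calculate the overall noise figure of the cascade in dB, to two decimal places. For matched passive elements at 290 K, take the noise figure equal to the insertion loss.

6.61 dB

Convert to linear (a loss of L dB is a gain of −L dB): F_i = 10^(NF_i/10), G_i = 10^(G_i,dB/10)
  Stage 1: F_1 = 10^(2.33/10) = 1.710, G_1 = 10^(−2.33/10) = 0.5848
  Stage 2: F_2 = 10^(2.22/10) = 1.667, G_2 = 10^(−2.22/10) = 0.5998
  Stage 3: F_3 = 10^(1.44/10) = 1.393, G_3 = 10^(12.4/10) = 17.38
  Stage 4: F_4 = 10^(6.74/10) = 4.721, G_4 = 10^(17.3/10) = 53.70
Friis cascade:
  F = 1.710 + (1.667 − 1)/0.5848 + (1.393 − 1)/0.3508 + (4.721 − 1)/6.095 = 4.582
NF = 10 log₁₀(4.582) = 6.61 dB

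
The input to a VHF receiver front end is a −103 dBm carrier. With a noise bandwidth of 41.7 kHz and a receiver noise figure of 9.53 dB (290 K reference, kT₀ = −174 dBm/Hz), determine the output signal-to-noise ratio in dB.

15.3 dB

Noise floor: N = −174 + 10 log₁₀(B) + NF
10 log₁₀(4.17×10⁴) = 46.2 dB
N = −174 + 46.2 + 9.53 = −118.27 dBm
SNR = P_sig − N = −103 − (−118.27) = 15.27 dB → 15.3 dB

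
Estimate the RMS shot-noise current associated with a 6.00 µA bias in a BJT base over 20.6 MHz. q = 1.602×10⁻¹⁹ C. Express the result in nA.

I_n = √(2qI·B)
2qI·B = 2 × 1.602×10⁻¹⁹ × 6.00×10⁻⁶ × 2.06×10⁷ = 3.96×10⁻¹⁷ A²
I_n = √(3.96×10⁻¹⁷) = 6.29×10⁻⁹ A = 6.29 nA

6.29 nA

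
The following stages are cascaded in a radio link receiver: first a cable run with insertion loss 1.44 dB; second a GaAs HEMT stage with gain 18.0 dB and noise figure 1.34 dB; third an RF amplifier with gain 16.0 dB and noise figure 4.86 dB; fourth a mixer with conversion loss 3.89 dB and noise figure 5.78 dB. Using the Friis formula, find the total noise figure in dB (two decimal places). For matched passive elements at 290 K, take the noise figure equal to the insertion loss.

Convert to linear (a loss of L dB is a gain of −L dB): F_i = 10^(NF_i/10), G_i = 10^(G_i,dB/10)
  Stage 1: F_1 = 10^(1.44/10) = 1.393, G_1 = 10^(−1.44/10) = 0.7178
  Stage 2: F_2 = 10^(1.34/10) = 1.361, G_2 = 10^(18.0/10) = 63.10
  Stage 3: F_3 = 10^(4.86/10) = 3.062, G_3 = 10^(16.0/10) = 39.81
  Stage 4: F_4 = 10^(5.78/10) = 3.784, G_4 = 10^(−3.89/10) = 0.4083
Friis cascade:
  F = 1.393 + (1.361 − 1)/0.7178 + (3.062 − 1)/45.29 + (3.784 − 1)/1803 = 1.944
NF = 10 log₁₀(1.944) = 2.89 dB

2.89 dB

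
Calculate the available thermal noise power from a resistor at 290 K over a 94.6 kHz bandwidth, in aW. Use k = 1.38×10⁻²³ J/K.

P_n = kTB = 1.38×10⁻²³ × 290 × 9.46×10⁴ = 3.79×10⁻¹⁶ W = 379 aW

379 aW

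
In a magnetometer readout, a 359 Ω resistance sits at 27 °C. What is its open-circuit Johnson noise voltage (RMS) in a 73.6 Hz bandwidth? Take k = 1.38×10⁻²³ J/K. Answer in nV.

T = 27 °C + 273.15 = 300.15 K
V_n = √(4kTRB)
4kTRB = 4 × 1.38×10⁻²³ × 300.15 × 3.59×10² × 7.36×10¹ = 4.38×10⁻¹⁶ V²
V_n = √(4.38×10⁻¹⁶) = 2.09×10⁻⁸ V = 20.9 nV

20.9 nV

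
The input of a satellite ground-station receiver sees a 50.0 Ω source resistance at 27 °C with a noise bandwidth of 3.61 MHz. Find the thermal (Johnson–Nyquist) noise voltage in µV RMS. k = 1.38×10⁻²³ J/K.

T = 27 °C + 273.15 = 300.15 K
V_n = √(4kTRB)
4kTRB = 4 × 1.38×10⁻²³ × 300.15 × 5.00×10¹ × 3.61×10⁶ = 2.99×10⁻¹² V²
V_n = √(2.99×10⁻¹²) = 1.73×10⁻⁶ V = 1.73 µV

1.73 µV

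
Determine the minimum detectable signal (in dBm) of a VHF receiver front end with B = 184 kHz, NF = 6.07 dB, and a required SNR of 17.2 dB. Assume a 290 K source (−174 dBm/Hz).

−98.1 dBm

Sensitivity = −174 + 10 log₁₀(B) + NF + SNR_min
= −174 + 52.65 + 6.07 + 17.2
= −98.08 dBm → −98.1 dBm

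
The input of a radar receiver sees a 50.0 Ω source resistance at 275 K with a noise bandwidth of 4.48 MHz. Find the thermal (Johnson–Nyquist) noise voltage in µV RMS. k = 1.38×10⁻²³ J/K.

V_n = √(4kTRB)
4kTRB = 4 × 1.38×10⁻²³ × 275 × 5.00×10¹ × 4.48×10⁶ = 3.40×10⁻¹² V²
V_n = √(3.40×10⁻¹²) = 1.84×10⁻⁶ V = 1.84 µV

1.84 µV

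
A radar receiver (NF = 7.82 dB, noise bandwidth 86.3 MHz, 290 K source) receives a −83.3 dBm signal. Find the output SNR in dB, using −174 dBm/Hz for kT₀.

Noise floor: N = −174 + 10 log₁₀(B) + NF
10 log₁₀(8.63×10⁷) = 79.36 dB
N = −174 + 79.36 + 7.82 = −86.82 dBm
SNR = P_sig − N = −83.3 − (−86.82) = 3.52 dB → 3.5 dB

3.5 dB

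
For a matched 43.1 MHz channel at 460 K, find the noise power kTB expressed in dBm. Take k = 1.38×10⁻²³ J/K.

−95.6 dBm

P_n = kTB = 1.38×10⁻²³ × 460 × 4.31×10⁷ = 2.74×10⁻¹³ W
In dBm: 10 log₁₀(2.74×10⁻¹³ / 10⁻³) = −95.6 dBm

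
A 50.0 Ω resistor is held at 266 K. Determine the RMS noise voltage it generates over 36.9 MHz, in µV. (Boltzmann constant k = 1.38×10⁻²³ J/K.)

5.20 µV

V_n = √(4kTRB)
4kTRB = 4 × 1.38×10⁻²³ × 266 × 5.00×10¹ × 3.69×10⁷ = 2.71×10⁻¹¹ V²
V_n = √(2.71×10⁻¹¹) = 5.20×10⁻⁶ V = 5.20 µV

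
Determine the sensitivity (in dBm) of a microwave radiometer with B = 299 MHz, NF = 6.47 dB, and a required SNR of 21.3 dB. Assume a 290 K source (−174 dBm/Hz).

Sensitivity = −174 + 10 log₁₀(B) + NF + SNR_min
= −174 + 84.76 + 6.47 + 21.3
= −61.47 dBm → −61.5 dBm

−61.5 dBm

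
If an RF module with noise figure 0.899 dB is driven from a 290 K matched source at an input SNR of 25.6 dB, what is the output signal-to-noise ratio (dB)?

By definition F = SNR_in/SNR_out, so in dB: SNR_out = SNR_in − NF
SNR_out = 25.6 − 0.899 = 24.701 dB

24.701 dB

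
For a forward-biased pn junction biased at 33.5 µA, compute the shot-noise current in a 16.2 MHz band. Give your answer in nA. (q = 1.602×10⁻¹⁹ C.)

I_n = √(2qI·B)
2qI·B = 2 × 1.602×10⁻¹⁹ × 3.35×10⁻⁵ × 1.62×10⁷ = 1.74×10⁻¹⁶ A²
I_n = √(1.74×10⁻¹⁶) = 1.32×10⁻⁸ A = 13.2 nA

13.2 nA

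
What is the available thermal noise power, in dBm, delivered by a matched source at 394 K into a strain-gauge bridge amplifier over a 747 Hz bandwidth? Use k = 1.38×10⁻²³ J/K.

−143.9 dBm

P_n = kTB = 1.38×10⁻²³ × 394 × 7.47×10² = 4.06×10⁻¹⁸ W
In dBm: 10 log₁₀(4.06×10⁻¹⁸ / 10⁻³) = −143.9 dBm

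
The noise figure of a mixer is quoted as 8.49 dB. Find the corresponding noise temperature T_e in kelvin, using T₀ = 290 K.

F = 10^(8.49/10) = 7.06318
T_e = (F − 1)·T₀ = (7.06318 − 1) × 290 = 1758 K

1758 K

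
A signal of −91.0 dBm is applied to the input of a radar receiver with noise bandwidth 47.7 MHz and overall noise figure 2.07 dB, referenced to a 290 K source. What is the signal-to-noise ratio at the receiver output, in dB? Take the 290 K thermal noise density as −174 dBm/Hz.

Noise floor: N = −174 + 10 log₁₀(B) + NF
10 log₁₀(4.77×10⁷) = 76.79 dB
N = −174 + 76.79 + 2.07 = −95.14 dBm
SNR = P_sig − N = −91.0 − (−95.14) = 4.14 dB → 4.1 dB

4.1 dB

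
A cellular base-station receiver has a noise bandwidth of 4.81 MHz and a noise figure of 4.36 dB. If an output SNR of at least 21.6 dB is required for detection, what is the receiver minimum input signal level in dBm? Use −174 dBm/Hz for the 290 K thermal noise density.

−81.2 dBm

Sensitivity = −174 + 10 log₁₀(B) + NF + SNR_min
= −174 + 66.82 + 4.36 + 21.6
= −81.22 dBm → −81.2 dBm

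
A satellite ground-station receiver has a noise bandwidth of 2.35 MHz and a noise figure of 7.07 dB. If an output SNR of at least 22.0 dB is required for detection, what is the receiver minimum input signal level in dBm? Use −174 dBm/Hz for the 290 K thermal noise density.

Sensitivity = −174 + 10 log₁₀(B) + NF + SNR_min
= −174 + 63.71 + 7.07 + 22.0
= −81.22 dBm → −81.2 dBm

−81.2 dBm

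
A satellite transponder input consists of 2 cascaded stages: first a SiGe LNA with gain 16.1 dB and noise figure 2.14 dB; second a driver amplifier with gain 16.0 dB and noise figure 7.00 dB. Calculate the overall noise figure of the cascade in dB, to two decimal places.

Convert to linear (a loss of L dB is a gain of −L dB): F_i = 10^(NF_i/10), G_i = 10^(G_i,dB/10)
  Stage 1: F_1 = 10^(2.14/10) = 1.637, G_1 = 10^(16.1/10) = 40.74
  Stage 2: F_2 = 10^(7.00/10) = 5.012, G_2 = 10^(16.0/10) = 39.81
Friis cascade:
  F = 1.637 + (5.012 − 1)/40.74 = 1.735
NF = 10 log₁₀(1.735) = 2.39 dB

2.39 dB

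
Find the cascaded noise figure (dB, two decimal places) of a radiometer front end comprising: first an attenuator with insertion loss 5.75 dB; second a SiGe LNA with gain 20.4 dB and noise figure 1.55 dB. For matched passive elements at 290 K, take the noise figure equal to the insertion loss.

7.30 dB

Convert to linear (a loss of L dB is a gain of −L dB): F_i = 10^(NF_i/10), G_i = 10^(G_i,dB/10)
  Stage 1: F_1 = 10^(5.75/10) = 3.758, G_1 = 10^(−5.75/10) = 0.2661
  Stage 2: F_2 = 10^(1.55/10) = 1.429, G_2 = 10^(20.4/10) = 109.6
Friis cascade:
  F = 3.758 + (1.429 − 1)/0.2661 = 5.370
NF = 10 log₁₀(5.370) = 7.30 dB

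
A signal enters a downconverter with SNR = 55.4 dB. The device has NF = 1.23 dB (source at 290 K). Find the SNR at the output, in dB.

54.17 dB

By definition F = SNR_in/SNR_out, so in dB: SNR_out = SNR_in − NF
SNR_out = 55.4 − 1.23 = 54.17 dB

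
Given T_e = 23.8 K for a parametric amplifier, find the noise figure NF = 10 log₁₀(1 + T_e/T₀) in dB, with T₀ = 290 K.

0.343 dB

F = 1 + T_e/T₀ = 1 + 23.8/290 = 1.08207
NF = 10 log₁₀(1.08207) = 0.343 dB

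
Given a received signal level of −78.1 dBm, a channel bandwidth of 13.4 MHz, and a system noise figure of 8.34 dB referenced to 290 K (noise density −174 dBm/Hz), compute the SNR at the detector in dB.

16.3 dB

Noise floor: N = −174 + 10 log₁₀(B) + NF
10 log₁₀(1.34×10⁷) = 71.27 dB
N = −174 + 71.27 + 8.34 = −94.39 dBm
SNR = P_sig − N = −78.1 − (−94.39) = 16.29 dB → 16.3 dB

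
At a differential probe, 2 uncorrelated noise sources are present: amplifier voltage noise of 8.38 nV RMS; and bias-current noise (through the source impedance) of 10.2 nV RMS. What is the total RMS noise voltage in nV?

Uncorrelated sources add in power (mean-square): V_tot = √(ΣV_i²)
V_tot = √[(8.38×10⁻⁹)² + (1.02×10⁻⁸)²] = 1.32×10⁻⁸ V = 13.2 nV

13.2 nV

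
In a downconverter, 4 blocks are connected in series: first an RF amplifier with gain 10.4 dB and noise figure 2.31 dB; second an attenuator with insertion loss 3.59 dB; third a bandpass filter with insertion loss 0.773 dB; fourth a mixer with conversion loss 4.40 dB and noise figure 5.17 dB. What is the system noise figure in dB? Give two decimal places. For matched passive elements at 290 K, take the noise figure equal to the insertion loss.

3.86 dB

Convert to linear (a loss of L dB is a gain of −L dB): F_i = 10^(NF_i/10), G_i = 10^(G_i,dB/10)
  Stage 1: F_1 = 10^(2.31/10) = 1.702, G_1 = 10^(10.4/10) = 10.96
  Stage 2: F_2 = 10^(3.59/10) = 2.286, G_2 = 10^(−3.59/10) = 0.4375
  Stage 3: F_3 = 10^(0.773/10) = 1.195, G_3 = 10^(−0.773/10) = 0.8370
  Stage 4: F_4 = 10^(5.17/10) = 3.289, G_4 = 10^(−4.40/10) = 0.3631
Friis cascade:
  F = 1.702 + (2.286 − 1)/10.96 + (1.195 − 1)/4.797 + (3.289 − 1)/4.015 = 2.430
NF = 10 log₁₀(2.430) = 3.86 dB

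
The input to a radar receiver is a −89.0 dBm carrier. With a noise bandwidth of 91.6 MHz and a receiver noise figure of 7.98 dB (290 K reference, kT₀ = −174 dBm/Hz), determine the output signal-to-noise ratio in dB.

Noise floor: N = −174 + 10 log₁₀(B) + NF
10 log₁₀(9.16×10⁷) = 79.62 dB
N = −174 + 79.62 + 7.98 = −86.40 dBm
SNR = P_sig − N = −89.0 − (−86.40) = −2.60 dB → −2.6 dB

−2.6 dB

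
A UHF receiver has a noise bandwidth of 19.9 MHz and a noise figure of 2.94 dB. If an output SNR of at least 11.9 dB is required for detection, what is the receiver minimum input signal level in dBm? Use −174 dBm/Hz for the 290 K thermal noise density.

−86.2 dBm

Sensitivity = −174 + 10 log₁₀(B) + NF + SNR_min
= −174 + 72.99 + 2.94 + 11.9
= −86.17 dBm → −86.2 dBm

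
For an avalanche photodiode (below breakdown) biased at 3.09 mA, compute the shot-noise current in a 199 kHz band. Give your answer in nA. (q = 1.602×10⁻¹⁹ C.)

14.0 nA

I_n = √(2qI·B)
2qI·B = 2 × 1.602×10⁻¹⁹ × 3.09×10⁻³ × 1.99×10⁵ = 1.97×10⁻¹⁶ A²
I_n = √(1.97×10⁻¹⁶) = 1.40×10⁻⁸ A = 14.0 nA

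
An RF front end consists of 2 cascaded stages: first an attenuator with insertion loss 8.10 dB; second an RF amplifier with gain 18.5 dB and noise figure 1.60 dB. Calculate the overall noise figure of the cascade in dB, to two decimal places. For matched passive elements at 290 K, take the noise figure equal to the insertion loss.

9.70 dB

Convert to linear (a loss of L dB is a gain of −L dB): F_i = 10^(NF_i/10), G_i = 10^(G_i,dB/10)
  Stage 1: F_1 = 10^(8.10/10) = 6.457, G_1 = 10^(−8.10/10) = 0.1549
  Stage 2: F_2 = 10^(1.60/10) = 1.445, G_2 = 10^(18.5/10) = 70.79
Friis cascade:
  F = 6.457 + (1.445 − 1)/0.1549 = 9.333
NF = 10 log₁₀(9.333) = 9.70 dB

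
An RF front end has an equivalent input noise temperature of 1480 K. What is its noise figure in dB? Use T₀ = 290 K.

F = 1 + T_e/T₀ = 1 + 1480/290 = 6.10345
NF = 10 log₁₀(6.10345) = 7.86 dB

7.86 dB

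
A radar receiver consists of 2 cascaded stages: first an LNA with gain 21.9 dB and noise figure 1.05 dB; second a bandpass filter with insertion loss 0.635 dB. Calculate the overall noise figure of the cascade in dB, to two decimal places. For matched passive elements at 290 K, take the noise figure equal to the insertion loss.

1.05 dB

Convert to linear (a loss of L dB is a gain of −L dB): F_i = 10^(NF_i/10), G_i = 10^(G_i,dB/10)
  Stage 1: F_1 = 10^(1.05/10) = 1.274, G_1 = 10^(21.9/10) = 154.9
  Stage 2: F_2 = 10^(0.635/10) = 1.157, G_2 = 10^(−0.635/10) = 0.8640
Friis cascade:
  F = 1.274 + (1.157 − 1)/154.9 = 1.275
NF = 10 log₁₀(1.275) = 1.05 dB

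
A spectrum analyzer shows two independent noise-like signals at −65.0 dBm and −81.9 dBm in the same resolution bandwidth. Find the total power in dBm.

−64.9 dBm

Convert to linear, add, convert back:
P₁ = 3.16×10⁻¹⁰ W, P₂ = 6.46×10⁻¹² W
P_tot = 3.23×10⁻¹⁰ W → 10 log₁₀(P_tot / 10⁻³) = −64.9 dBm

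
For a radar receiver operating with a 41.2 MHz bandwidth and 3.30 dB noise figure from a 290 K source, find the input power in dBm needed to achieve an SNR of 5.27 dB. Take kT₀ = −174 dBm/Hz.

−89.3 dBm

Sensitivity = −174 + 10 log₁₀(B) + NF + SNR_min
= −174 + 76.15 + 3.30 + 5.27
= −89.28 dBm → −89.3 dBm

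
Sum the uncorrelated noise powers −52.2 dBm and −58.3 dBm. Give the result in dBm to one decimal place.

Convert to linear, add, convert back:
P₁ = 6.03×10⁻⁹ W, P₂ = 1.48×10⁻⁹ W
P_tot = 7.50×10⁻⁹ W → 10 log₁₀(P_tot / 10⁻³) = −51.2 dBm

−51.2 dBm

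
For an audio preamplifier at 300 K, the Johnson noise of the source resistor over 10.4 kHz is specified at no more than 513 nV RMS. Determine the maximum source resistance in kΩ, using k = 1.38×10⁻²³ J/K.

Johnson–Nyquist: V_n = √(4kTRB) ⇒ R = V_n² / (4kTB)
4kTB = 4 × 1.38×10⁻²³ × 300 × 1.04×10⁴ = 1.72×10⁻¹⁶
R = (5.13×10⁻⁷)² / 1.72×10⁻¹⁶ = 1.53×10³ Ω = 1.53 kΩ

1.53 kΩ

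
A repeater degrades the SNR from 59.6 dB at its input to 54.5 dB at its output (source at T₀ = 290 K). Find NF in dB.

5.1 dB

NF (dB) = SNR_in(dB) − SNR_out(dB) when the source is at T₀
NF = 59.6 − 54.5 = 5.1 dB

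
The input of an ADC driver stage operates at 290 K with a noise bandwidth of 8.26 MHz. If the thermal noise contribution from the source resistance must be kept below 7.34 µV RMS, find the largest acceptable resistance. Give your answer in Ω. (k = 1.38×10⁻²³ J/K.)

407 Ω

Johnson–Nyquist: V_n = √(4kTRB) ⇒ R = V_n² / (4kTB)
4kTB = 4 × 1.38×10⁻²³ × 290 × 8.26×10⁶ = 1.32×10⁻¹³
R = (7.34×10⁻⁶)² / 1.32×10⁻¹³ = 4.07×10² Ω = 407 Ω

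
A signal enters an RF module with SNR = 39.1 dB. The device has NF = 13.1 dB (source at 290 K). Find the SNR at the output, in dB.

By definition F = SNR_in/SNR_out, so in dB: SNR_out = SNR_in − NF
SNR_out = 39.1 − 13.1 = 26.0 dB

26.0 dB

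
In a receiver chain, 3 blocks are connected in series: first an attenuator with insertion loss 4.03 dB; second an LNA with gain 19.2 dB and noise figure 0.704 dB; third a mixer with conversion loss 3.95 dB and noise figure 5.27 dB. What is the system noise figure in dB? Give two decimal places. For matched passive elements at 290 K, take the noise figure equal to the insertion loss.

4.84 dB

Convert to linear (a loss of L dB is a gain of −L dB): F_i = 10^(NF_i/10), G_i = 10^(G_i,dB/10)
  Stage 1: F_1 = 10^(4.03/10) = 2.529, G_1 = 10^(−4.03/10) = 0.3954
  Stage 2: F_2 = 10^(0.704/10) = 1.176, G_2 = 10^(19.2/10) = 83.18
  Stage 3: F_3 = 10^(5.27/10) = 3.365, G_3 = 10^(−3.95/10) = 0.4027
Friis cascade:
  F = 2.529 + (1.176 − 1)/0.3954 + (3.365 − 1)/32.89 = 3.046
NF = 10 log₁₀(3.046) = 4.84 dB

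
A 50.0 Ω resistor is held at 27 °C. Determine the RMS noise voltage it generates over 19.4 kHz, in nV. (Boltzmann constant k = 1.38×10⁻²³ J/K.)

T = 27 °C + 273.15 = 300.15 K
V_n = √(4kTRB)
4kTRB = 4 × 1.38×10⁻²³ × 300.15 × 5.00×10¹ × 1.94×10⁴ = 1.61×10⁻¹⁴ V²
V_n = √(1.61×10⁻¹⁴) = 1.27×10⁻⁷ V = 127 nV

127 nV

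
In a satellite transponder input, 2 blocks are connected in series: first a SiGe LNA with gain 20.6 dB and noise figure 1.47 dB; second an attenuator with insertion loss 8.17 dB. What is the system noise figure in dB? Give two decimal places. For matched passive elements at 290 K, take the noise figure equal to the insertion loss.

1.62 dB

Convert to linear (a loss of L dB is a gain of −L dB): F_i = 10^(NF_i/10), G_i = 10^(G_i,dB/10)
  Stage 1: F_1 = 10^(1.47/10) = 1.403, G_1 = 10^(20.6/10) = 114.8
  Stage 2: F_2 = 10^(8.17/10) = 6.561, G_2 = 10^(−8.17/10) = 0.1524
Friis cascade:
  F = 1.403 + (6.561 − 1)/114.8 = 1.451
NF = 10 log₁₀(1.451) = 1.62 dB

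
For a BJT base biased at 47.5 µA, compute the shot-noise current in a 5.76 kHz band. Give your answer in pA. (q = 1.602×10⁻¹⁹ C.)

I_n = √(2qI·B)
2qI·B = 2 × 1.602×10⁻¹⁹ × 4.75×10⁻⁵ × 5.76×10³ = 8.77×10⁻²⁰ A²
I_n = √(8.77×10⁻²⁰) = 2.96×10⁻¹⁰ A = 296 pA

296 pA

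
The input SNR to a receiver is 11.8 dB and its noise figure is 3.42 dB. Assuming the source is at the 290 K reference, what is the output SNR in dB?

By definition F = SNR_in/SNR_out, so in dB: SNR_out = SNR_in − NF
SNR_out = 11.8 − 3.42 = 8.38 dB

8.38 dB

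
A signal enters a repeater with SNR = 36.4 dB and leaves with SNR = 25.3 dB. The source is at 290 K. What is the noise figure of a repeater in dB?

11.1 dB

NF (dB) = SNR_in(dB) − SNR_out(dB) when the source is at T₀
NF = 36.4 − 25.3 = 11.1 dB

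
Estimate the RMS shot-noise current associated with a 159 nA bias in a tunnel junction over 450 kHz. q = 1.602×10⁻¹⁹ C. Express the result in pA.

I_n = √(2qI·B)
2qI·B = 2 × 1.602×10⁻¹⁹ × 1.59×10⁻⁷ × 4.50×10⁵ = 2.29×10⁻²⁰ A²
I_n = √(2.29×10⁻²⁰) = 1.51×10⁻¹⁰ A = 151 pA

151 pA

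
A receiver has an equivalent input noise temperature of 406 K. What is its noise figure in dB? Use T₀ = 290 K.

3.80 dB

F = 1 + T_e/T₀ = 1 + 406/290 = 2.4
NF = 10 log₁₀(2.4) = 3.80 dB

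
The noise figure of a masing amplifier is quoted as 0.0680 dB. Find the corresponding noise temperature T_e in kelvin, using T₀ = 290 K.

F = 10^(0.0680/10) = 1.01578
T_e = (F − 1)·T₀ = (1.01578 − 1) × 290 = 4.58 K

4.58 K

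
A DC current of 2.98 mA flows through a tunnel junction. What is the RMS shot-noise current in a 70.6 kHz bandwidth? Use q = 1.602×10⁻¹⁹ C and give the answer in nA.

I_n = √(2qI·B)
2qI·B = 2 × 1.602×10⁻¹⁹ × 2.98×10⁻³ × 7.06×10⁴ = 6.74×10⁻¹⁷ A²
I_n = √(6.74×10⁻¹⁷) = 8.21×10⁻⁹ A = 8.21 nA

8.21 nA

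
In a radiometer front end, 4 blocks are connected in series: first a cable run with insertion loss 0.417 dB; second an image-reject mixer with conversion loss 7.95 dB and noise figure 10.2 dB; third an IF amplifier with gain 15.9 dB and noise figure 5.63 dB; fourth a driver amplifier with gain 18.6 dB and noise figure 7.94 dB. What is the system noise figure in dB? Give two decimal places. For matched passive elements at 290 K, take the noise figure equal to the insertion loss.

14.87 dB

Convert to linear (a loss of L dB is a gain of −L dB): F_i = 10^(NF_i/10), G_i = 10^(G_i,dB/10)
  Stage 1: F_1 = 10^(0.417/10) = 1.101, G_1 = 10^(−0.417/10) = 0.9084
  Stage 2: F_2 = 10^(10.2/10) = 10.47, G_2 = 10^(−7.95/10) = 0.1603
  Stage 3: F_3 = 10^(5.63/10) = 3.656, G_3 = 10^(15.9/10) = 38.90
  Stage 4: F_4 = 10^(7.94/10) = 6.223, G_4 = 10^(18.6/10) = 72.44
Friis cascade:
  F = 1.101 + (10.47 − 1)/0.9084 + (3.656 − 1)/0.1456 + (6.223 − 1)/5.666 = 30.68
NF = 10 log₁₀(30.68) = 14.87 dB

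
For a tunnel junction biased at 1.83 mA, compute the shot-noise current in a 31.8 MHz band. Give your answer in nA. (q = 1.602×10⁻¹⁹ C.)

137 nA

I_n = √(2qI·B)
2qI·B = 2 × 1.602×10⁻¹⁹ × 1.83×10⁻³ × 3.18×10⁷ = 1.86×10⁻¹⁴ A²
I_n = √(1.86×10⁻¹⁴) = 1.37×10⁻⁷ A = 137 nA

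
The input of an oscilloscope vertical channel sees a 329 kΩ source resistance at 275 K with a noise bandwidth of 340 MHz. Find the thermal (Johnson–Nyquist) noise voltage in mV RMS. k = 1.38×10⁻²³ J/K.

1.30 mV

V_n = √(4kTRB)
4kTRB = 4 × 1.38×10⁻²³ × 275 × 3.29×10⁵ × 3.40×10⁸ = 1.70×10⁻⁶ V²
V_n = √(1.70×10⁻⁶) = 1.30×10⁻³ V = 1.30 mV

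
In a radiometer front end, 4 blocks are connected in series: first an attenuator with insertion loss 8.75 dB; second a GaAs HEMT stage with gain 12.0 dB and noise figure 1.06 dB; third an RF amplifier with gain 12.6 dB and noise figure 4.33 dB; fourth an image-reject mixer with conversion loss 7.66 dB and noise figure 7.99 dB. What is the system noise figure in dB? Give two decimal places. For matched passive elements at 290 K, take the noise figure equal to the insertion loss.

10.22 dB

Convert to linear (a loss of L dB is a gain of −L dB): F_i = 10^(NF_i/10), G_i = 10^(G_i,dB/10)
  Stage 1: F_1 = 10^(8.75/10) = 7.499, G_1 = 10^(−8.75/10) = 0.1334
  Stage 2: F_2 = 10^(1.06/10) = 1.276, G_2 = 10^(12.0/10) = 15.85
  Stage 3: F_3 = 10^(4.33/10) = 2.710, G_3 = 10^(12.6/10) = 18.20
  Stage 4: F_4 = 10^(7.99/10) = 6.295, G_4 = 10^(−7.66/10) = 0.1714
Friis cascade:
  F = 7.499 + (1.276 − 1)/0.1334 + (2.710 − 1)/2.113 + (6.295 − 1)/38.46 = 10.52
NF = 10 log₁₀(10.52) = 10.22 dB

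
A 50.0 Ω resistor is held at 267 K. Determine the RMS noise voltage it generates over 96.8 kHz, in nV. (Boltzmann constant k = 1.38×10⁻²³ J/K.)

267 nV

V_n = √(4kTRB)
4kTRB = 4 × 1.38×10⁻²³ × 267 × 5.00×10¹ × 9.68×10⁴ = 7.13×10⁻¹⁴ V²
V_n = √(7.13×10⁻¹⁴) = 2.67×10⁻⁷ V = 267 nV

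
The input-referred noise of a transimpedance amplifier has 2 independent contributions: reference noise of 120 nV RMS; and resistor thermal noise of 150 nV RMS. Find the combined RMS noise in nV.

192 nV

Uncorrelated sources add in power (mean-square): V_tot = √(ΣV_i²)
V_tot = √[(1.20×10⁻⁷)² + (1.50×10⁻⁷)²] = 1.92×10⁻⁷ V = 192 nV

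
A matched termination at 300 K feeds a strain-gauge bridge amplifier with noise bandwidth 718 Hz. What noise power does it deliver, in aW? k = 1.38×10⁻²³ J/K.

P_n = kTB = 1.38×10⁻²³ × 300 × 7.18×10² = 2.97×10⁻¹⁸ W = 2.97 aW

2.97 aW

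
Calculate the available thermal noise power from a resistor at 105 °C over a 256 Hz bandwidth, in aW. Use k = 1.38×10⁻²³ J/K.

1.34 aW

T = 105 °C + 273.15 = 378.15 K
P_n = kTB = 1.38×10⁻²³ × 378.15 × 2.56×10² = 1.34×10⁻¹⁸ W = 1.34 aW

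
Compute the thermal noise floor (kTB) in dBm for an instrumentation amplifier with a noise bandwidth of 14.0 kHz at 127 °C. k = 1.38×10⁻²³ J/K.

T = 127 °C + 273.15 = 400.15 K
P_n = kTB = 1.38×10⁻²³ × 400.15 × 1.40×10⁴ = 7.73×10⁻¹⁷ W
In dBm: 10 log₁₀(7.73×10⁻¹⁷ / 10⁻³) = −131.1 dBm

−131.1 dBm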